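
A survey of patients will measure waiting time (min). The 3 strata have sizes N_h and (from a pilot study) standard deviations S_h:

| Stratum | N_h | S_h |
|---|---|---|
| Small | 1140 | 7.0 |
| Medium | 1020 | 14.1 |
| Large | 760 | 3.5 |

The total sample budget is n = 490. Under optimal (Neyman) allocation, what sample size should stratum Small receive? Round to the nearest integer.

Neyman allocation: n_h = n · N_h S_h / Σ N_i S_i, with n = 490.
  stratum Small: N_h·S_h = 1140·7.0 = 7980.00
  stratum Medium: N_h·S_h = 1020·14.1 = 14382.00
  stratum Large: N_h·S_h = 760·3.5 = 2660.00
Σ N_h S_h = 25022.00
n for stratum Small = 490·7980.00/25022.00 = 156.270 → 156

156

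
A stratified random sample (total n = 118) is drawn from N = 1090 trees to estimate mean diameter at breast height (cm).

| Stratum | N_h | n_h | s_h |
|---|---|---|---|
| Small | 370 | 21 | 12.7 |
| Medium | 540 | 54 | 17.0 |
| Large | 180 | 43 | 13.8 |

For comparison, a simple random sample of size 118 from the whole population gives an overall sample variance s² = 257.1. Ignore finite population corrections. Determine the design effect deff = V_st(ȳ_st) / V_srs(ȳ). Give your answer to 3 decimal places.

deff ≈ 1.064

V̂(ȳ_st) = Σ W_h² s_h²/n_h, with W_h = N_h/N and N = 1090:
  stratum Small: (370/1090)²·12.7²/21 = 0.88499
  stratum Medium: (540/1090)²·17.0²/54 = 1.31353
  stratum Large: (180/1090)²·13.8²/43 = 0.120776
V_st = 2.31929
V_srs = s²/n = 257.1/118 = 2.17881
deff = V_st / V_srs = 2.31929/2.17881 = 1.0645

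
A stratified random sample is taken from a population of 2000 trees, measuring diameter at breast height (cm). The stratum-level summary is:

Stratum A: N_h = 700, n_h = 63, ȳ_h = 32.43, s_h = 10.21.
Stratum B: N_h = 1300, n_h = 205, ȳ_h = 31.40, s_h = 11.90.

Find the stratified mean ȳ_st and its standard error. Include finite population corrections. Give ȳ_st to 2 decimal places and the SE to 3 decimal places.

ȳ_st = Σ W_h ȳ_h = (700·32.43 + 1300·31.40)/2000 = 31.76050
V̂(ȳ_st) = Σ W_h² (1 − n_h/N_h) s_h²/n_h, with W_h = N_h/N and N = 2000:
  stratum A: (700/2000)²·(1 − 63/700)·10.21²/63 = 0.184454
  stratum B: (1300/2000)²·(1 − 205/1300)·11.90²/205 = 0.245832
V̂(ȳ_st) = 0.430286
SE(ȳ_st) = √0.430286 = 0.655962

ȳ_st ≈ 31.76, SE ≈ 0.656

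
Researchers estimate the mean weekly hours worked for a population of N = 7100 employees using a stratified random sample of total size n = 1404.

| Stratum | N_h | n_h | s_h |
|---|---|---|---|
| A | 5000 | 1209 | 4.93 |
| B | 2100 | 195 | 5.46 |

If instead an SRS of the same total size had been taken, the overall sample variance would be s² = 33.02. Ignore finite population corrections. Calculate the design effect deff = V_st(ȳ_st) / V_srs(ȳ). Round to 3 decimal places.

V̂(ȳ_st) = Σ W_h² s_h²/n_h, with W_h = N_h/N and N = 7100:
  stratum A: (5000/7100)²·4.93²/1209 = 0.0099699
  stratum B: (2100/7100)²·5.46²/195 = 0.0133743
V_st = 0.0233442
V_srs = s²/n = 33.02/1404 = 0.0235185
deff = V_st / V_srs = 0.0233442/0.0235185 = 0.9926

deff ≈ 0.993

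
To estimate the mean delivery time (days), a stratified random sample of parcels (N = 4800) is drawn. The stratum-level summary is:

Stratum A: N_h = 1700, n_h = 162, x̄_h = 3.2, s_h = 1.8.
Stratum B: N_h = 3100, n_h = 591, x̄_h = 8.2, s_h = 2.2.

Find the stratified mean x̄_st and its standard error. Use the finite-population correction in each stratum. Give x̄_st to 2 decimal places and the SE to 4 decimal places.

x̄_st = Σ W_h x̄_h = (1700·3.2 + 3100·8.2)/4800 = 6.42917
V̂(x̄_st) = Σ W_h² (1 − n_h/N_h) s_h²/n_h, with W_h = N_h/N and N = 4800:
  stratum A: (1700/4800)²·(1 − 162/1700)·1.8²/162 = 0.00226962
  stratum B: (3100/4800)²·(1 − 591/3100)·2.2²/591 = 0.00276463
V̂(x̄_st) = 0.00503425
SE(x̄_st) = √0.00503425 = 0.0709525

x̄_st ≈ 6.43, SE ≈ 0.0710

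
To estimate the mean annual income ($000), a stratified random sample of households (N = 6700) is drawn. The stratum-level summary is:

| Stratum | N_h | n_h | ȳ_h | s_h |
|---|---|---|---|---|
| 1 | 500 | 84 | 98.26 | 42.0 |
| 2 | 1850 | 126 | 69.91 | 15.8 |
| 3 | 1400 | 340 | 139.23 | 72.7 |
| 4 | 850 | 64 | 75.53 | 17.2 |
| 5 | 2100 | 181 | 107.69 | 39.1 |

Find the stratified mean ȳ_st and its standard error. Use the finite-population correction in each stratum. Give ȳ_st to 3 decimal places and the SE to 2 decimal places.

ȳ_st ≈ 99.065, SE ≈ 1.26

ȳ_st = Σ W_h ȳ_h = (500·98.26 + 1850·69.91 + 1400·139.23 + 850·75.53 + 2100·107.69)/6700 = 99.06493
V̂(ȳ_st) = Σ W_h² (1 − n_h/N_h) s_h²/n_h, with W_h = N_h/N and N = 6700:
  stratum 1: (500/6700)²·(1 − 84/500)·42.0²/84 = 0.0973045
  stratum 2: (1850/6700)²·(1 − 126/1850)·15.8²/126 = 0.140768
  stratum 3: (1400/6700)²·(1 − 340/1400)·72.7²/340 = 0.513895
  stratum 4: (850/6700)²·(1 − 64/850)·17.2²/64 = 0.0687969
  stratum 5: (2100/6700)²·(1 − 181/2100)·39.1²/181 = 0.758263
V̂(ȳ_st) = 1.57903
SE(ȳ_st) = √1.57903 = 1.25659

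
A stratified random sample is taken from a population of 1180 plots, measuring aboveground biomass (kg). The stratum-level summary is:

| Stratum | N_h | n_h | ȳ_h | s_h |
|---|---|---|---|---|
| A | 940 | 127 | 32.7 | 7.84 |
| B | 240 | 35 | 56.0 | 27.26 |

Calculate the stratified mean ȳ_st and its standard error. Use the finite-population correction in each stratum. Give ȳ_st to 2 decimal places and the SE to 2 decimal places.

ȳ_st ≈ 37.44, SE ≈ 1.01

ȳ_st = Σ W_h ȳ_h = (940·32.7 + 240·56.0)/1180 = 37.43898
V̂(ȳ_st) = Σ W_h² (1 − n_h/N_h) s_h²/n_h, with W_h = N_h/N and N = 1180:
  stratum A: (940/1180)²·(1 − 127/940)·7.84²/127 = 0.265633
  stratum B: (240/1180)²·(1 − 35/240)·27.26²/35 = 0.750213
V̂(ȳ_st) = 1.01585
SE(ȳ_st) = √1.01585 = 1.00789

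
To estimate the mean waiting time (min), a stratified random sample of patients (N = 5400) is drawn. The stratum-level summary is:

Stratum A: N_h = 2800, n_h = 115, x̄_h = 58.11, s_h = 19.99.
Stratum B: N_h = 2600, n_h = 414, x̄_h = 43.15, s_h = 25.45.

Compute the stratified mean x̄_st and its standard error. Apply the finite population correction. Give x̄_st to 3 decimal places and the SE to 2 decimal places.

x̄_st ≈ 50.907, SE ≈ 1.10

x̄_st = Σ W_h x̄_h = (2800·58.11 + 2600·43.15)/5400 = 50.90704
V̂(x̄_st) = Σ W_h² (1 − n_h/N_h) s_h²/n_h, with W_h = N_h/N and N = 5400:
  stratum A: (2800/5400)²·(1 − 115/2800)·19.99²/115 = 0.895865
  stratum B: (2600/5400)²·(1 − 414/2600)·25.45²/414 = 0.304938
V̂(x̄_st) = 1.2008
SE(x̄_st) = √1.2008 = 1.09581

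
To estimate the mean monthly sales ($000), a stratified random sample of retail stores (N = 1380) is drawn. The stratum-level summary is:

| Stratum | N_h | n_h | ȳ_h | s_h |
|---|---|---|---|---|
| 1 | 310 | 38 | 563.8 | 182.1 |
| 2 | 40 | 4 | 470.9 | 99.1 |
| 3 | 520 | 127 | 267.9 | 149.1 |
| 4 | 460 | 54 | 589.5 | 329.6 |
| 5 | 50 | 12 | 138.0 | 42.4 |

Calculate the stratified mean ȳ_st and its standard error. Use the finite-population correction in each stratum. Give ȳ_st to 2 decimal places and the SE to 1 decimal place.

ȳ_st ≈ 442.75, SE ≈ 16.0

ȳ_st = Σ W_h ȳ_h = (310·563.8 + 40·470.9 + 520·267.9 + 460·589.5 + 50·138.0)/1380 = 442.74783
V̂(ȳ_st) = Σ W_h² (1 − n_h/N_h) s_h²/n_h, with W_h = N_h/N and N = 1380:
  stratum 1: (310/1380)²·(1 − 38/310)·182.1²/38 = 38.6375
  stratum 2: (40/1380)²·(1 − 4/40)·99.1²/4 = 1.85649
  stratum 3: (520/1380)²·(1 − 127/520)·149.1²/127 = 18.7841
  stratum 4: (460/1380)²·(1 − 54/460)·329.6²/54 = 197.291
  stratum 5: (50/1380)²·(1 − 12/50)·42.4²/12 = 0.149467
V̂(ȳ_st) = 256.718
SE(ȳ_st) = √256.718 = 16.0224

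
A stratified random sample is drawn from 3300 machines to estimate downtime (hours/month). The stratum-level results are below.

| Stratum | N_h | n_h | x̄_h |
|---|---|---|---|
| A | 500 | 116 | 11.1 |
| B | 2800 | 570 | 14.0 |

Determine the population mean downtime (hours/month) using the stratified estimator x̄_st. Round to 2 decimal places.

N = Σ N_h = 3300. Stratum weights W_h = N_h/N.
x̄_st = (500·11.1 + 2800·14.0) / 3300 = 13.5606

x̄_st ≈ 13.56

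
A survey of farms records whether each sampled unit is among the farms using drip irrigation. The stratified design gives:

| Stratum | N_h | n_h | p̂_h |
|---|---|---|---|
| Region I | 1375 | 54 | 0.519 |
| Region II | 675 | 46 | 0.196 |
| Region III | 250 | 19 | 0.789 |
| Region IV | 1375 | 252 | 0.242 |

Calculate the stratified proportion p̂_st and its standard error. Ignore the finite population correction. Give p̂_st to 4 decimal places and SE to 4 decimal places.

N = 3675; stratum weights W_h = N_h/N.
p̂_st = Σ W_h p̂_h = (1375·0.519 + 675·0.196 + 250·0.789 + 1375·0.242)/3675 = 0.37440
V̂(p̂_st) = Σ W_h² p̂_h(1−p̂_h)/(n_h−1):
  stratum Region I: (1375/3675)²·0.519·0.481/53 = 0.000659367
  stratum Region II: (675/3675)²·0.196·0.804/45 = 0.000118139
  stratum Region III: (250/3675)²·0.789·0.211/18 = 4.28008e-05
  stratum Region IV: (1375/3675)²·0.242·0.758/251 = 0.000102306
V̂(p̂_st) = 0.000922613; SE = √V̂ = 0.0303745

p̂_st ≈ 0.3744, SE ≈ 0.0304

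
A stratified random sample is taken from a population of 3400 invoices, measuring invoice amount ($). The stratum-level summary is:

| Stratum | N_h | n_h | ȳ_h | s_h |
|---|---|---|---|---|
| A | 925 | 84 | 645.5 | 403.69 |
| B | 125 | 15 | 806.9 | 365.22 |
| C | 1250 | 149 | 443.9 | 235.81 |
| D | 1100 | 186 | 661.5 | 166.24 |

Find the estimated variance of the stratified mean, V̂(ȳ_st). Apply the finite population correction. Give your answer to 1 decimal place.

V̂(ȳ_st) = Σ W_h² (1 − n_h/N_h) s_h²/n_h, with W_h = N_h/N and N = 3400:
  stratum A: (925/3400)²·(1 − 84/925)·403.69²/84 = 130.556
  stratum B: (125/3400)²·(1 − 15/125)·365.22²/15 = 10.577
  stratum C: (1250/3400)²·(1 − 149/1250)·235.81²/149 = 44.4301
  stratum D: (1100/3400)²·(1 − 186/1100)·166.24²/186 = 12.9223
V̂(ȳ_st) = 198.485

V̂(ȳ_st) ≈ 198.5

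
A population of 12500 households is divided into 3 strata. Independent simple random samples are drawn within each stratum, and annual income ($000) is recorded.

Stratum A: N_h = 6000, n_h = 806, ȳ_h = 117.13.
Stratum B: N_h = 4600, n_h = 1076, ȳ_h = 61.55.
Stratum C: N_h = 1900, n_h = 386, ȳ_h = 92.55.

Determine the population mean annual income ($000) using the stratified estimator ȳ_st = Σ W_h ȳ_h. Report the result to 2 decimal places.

N = Σ N_h = 12500. Stratum weights W_h = N_h/N.
ȳ_st = (6000·117.13 + 4600·61.55 + 1900·92.55) / 12500 = 92.9404

ȳ_st ≈ 92.94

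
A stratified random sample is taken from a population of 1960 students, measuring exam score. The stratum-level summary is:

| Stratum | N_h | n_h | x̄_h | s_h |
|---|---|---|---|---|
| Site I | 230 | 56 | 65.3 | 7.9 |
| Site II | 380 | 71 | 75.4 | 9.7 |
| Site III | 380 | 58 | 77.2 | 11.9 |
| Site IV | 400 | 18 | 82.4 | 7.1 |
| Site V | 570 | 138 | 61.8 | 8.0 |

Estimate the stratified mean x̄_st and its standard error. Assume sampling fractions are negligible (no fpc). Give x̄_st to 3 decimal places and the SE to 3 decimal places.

x̄_st = Σ W_h x̄_h = (230·65.3 + 380·75.4 + 380·77.2 + 400·82.4 + 570·61.8)/1960 = 72.03724
V̂(x̄_st) = Σ W_h² s_h²/n_h, with W_h = N_h/N and N = 1960:
  stratum Site I: (230/1960)²·7.9²/56 = 0.0153465
  stratum Site II: (380/1960)²·9.7²/71 = 0.0498127
  stratum Site III: (380/1960)²·11.9²/58 = 0.0917743
  stratum Site IV: (400/1960)²·7.1²/18 = 0.116641
  stratum Site V: (570/1960)²·8.0²/138 = 0.0392228
V̂(x̄_st) = 0.312798
SE(x̄_st) = √0.312798 = 0.559283

x̄_st ≈ 72.037, SE ≈ 0.559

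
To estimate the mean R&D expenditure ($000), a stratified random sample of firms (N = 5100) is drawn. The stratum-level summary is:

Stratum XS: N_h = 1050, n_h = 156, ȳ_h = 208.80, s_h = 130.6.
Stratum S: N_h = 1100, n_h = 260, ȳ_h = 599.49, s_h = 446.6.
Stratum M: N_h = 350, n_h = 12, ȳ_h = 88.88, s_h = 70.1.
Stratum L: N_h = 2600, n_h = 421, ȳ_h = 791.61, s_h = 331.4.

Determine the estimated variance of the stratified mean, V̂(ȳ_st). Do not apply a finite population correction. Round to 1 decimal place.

V̂(ȳ_st) = Σ W_h² s_h²/n_h, with W_h = N_h/N and N = 5100:
  stratum XS: (1050/5100)²·130.6²/156 = 4.63447
  stratum S: (1100/5100)²·446.6²/260 = 35.6869
  stratum M: (350/5100)²·70.1²/12 = 1.92864
  stratum L: (2600/5100)²·331.4²/421 = 67.7999
V̂(ȳ_st) = 110.05

V̂(ȳ_st) ≈ 110.0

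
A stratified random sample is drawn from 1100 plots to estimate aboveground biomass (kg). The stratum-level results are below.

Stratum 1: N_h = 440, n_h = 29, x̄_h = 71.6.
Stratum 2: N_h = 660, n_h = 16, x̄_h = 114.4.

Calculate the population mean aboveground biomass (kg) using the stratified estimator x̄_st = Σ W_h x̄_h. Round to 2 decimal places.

x̄_st ≈ 97.28

N = Σ N_h = 1100. Stratum weights W_h = N_h/N.
x̄_st = (440·71.6 + 660·114.4) / 1100 = 97.2800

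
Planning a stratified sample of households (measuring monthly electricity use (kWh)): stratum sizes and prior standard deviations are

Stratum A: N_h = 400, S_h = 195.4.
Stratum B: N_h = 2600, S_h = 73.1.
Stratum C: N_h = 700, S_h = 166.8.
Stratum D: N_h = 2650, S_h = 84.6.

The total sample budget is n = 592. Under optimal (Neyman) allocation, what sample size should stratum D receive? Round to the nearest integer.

Neyman allocation: n_h = n · N_h S_h / Σ N_i S_i, with n = 592.
  stratum A: N_h·S_h = 400·195.4 = 78160.00
  stratum B: N_h·S_h = 2600·73.1 = 190060.00
  stratum C: N_h·S_h = 700·166.8 = 116760.00
  stratum D: N_h·S_h = 2650·84.6 = 224190.00
Σ N_h S_h = 609170.00
n for stratum D = 592·224190.00/609170.00 = 217.871 → 218

218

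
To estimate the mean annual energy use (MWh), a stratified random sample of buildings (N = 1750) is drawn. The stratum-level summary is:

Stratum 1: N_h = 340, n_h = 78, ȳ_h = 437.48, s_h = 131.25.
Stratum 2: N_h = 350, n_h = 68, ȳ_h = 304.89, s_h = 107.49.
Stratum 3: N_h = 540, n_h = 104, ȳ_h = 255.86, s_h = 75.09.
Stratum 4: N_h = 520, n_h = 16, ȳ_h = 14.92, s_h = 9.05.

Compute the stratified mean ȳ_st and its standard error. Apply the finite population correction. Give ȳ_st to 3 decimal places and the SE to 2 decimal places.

ȳ_st ≈ 229.359, SE ≈ 4.06

ȳ_st = Σ W_h ȳ_h = (340·437.48 + 350·304.89 + 540·255.86 + 520·14.92)/1750 = 229.35857
V̂(ȳ_st) = Σ W_h² (1 − n_h/N_h) s_h²/n_h, with W_h = N_h/N and N = 1750:
  stratum 1: (340/1750)²·(1 − 78/340)·131.25²/78 = 6.42404
  stratum 2: (350/1750)²·(1 − 68/350)·107.49²/68 = 5.47606
  stratum 3: (540/1750)²·(1 − 104/540)·75.09²/104 = 4.16807
  stratum 4: (520/1750)²·(1 − 16/520)·9.05²/16 = 0.438061
V̂(ȳ_st) = 16.5062
SE(ȳ_st) = √16.5062 = 4.06279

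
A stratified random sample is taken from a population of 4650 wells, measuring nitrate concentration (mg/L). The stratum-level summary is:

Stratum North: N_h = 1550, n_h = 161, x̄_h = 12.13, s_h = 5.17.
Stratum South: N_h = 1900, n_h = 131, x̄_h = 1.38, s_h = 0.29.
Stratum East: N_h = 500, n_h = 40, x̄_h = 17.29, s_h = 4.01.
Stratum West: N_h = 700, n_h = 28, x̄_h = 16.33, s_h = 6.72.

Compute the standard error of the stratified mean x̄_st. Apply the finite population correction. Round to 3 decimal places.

V̂(x̄_st) = Σ W_h² (1 − n_h/N_h) s_h²/n_h, with W_h = N_h/N and N = 4650:
  stratum North: (1550/4650)²·(1 − 161/1550)·5.17²/161 = 0.0165304
  stratum South: (1900/4650)²·(1 − 131/1900)·0.29²/131 = 9.9793e-05
  stratum East: (500/4650)²·(1 − 40/500)·4.01²/40 = 0.00427613
  stratum West: (700/4650)²·(1 − 28/700)·6.72²/28 = 0.0350867
V̂(x̄_st) = 0.055993
SE(x̄_st) = √0.055993 = 0.236628

SE(x̄_st) ≈ 0.237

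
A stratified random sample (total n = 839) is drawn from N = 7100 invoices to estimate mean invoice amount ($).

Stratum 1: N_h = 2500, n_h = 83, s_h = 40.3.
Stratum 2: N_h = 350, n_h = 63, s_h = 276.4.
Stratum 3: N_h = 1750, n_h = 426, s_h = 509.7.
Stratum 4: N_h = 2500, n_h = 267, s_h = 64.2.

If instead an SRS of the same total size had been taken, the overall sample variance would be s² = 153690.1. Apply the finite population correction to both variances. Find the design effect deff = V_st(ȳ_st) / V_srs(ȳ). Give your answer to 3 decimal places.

V̂(ȳ_st) = Σ W_h² (1 − n_h/N_h) s_h²/n_h, with W_h = N_h/N and N = 7100:
  stratum 1: (2500/7100)²·(1 − 83/2500)·40.3²/83 = 2.34548
  stratum 2: (350/7100)²·(1 − 63/350)·276.4²/63 = 2.4164
  stratum 3: (1750/7100)²·(1 − 426/1750)·509.7²/426 = 28.0304
  stratum 4: (2500/7100)²·(1 − 267/2500)·64.2²/267 = 1.70951
V_st = 34.5018
V_srs = (1 − 839/7100)·153690.1/839 = 161.536
deff = V_st / V_srs = 34.5018/161.536 = 0.2136

deff ≈ 0.214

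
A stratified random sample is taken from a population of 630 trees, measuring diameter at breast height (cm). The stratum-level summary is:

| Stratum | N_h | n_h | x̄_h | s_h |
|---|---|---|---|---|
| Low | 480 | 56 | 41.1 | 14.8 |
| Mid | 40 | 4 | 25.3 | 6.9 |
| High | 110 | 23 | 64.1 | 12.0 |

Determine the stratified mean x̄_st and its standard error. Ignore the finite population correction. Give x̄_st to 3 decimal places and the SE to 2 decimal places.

x̄_st ≈ 44.113, SE ≈ 1.58

x̄_st = Σ W_h x̄_h = (480·41.1 + 40·25.3 + 110·64.1)/630 = 44.11270
V̂(x̄_st) = Σ W_h² s_h²/n_h, with W_h = N_h/N and N = 630:
  stratum Low: (480/630)²·14.8²/56 = 2.27058
  stratum Mid: (40/630)²·6.9²/4 = 0.0479819
  stratum High: (110/630)²·12.0²/23 = 0.190871
V̂(x̄_st) = 2.50943
SE(x̄_st) = √2.50943 = 1.58412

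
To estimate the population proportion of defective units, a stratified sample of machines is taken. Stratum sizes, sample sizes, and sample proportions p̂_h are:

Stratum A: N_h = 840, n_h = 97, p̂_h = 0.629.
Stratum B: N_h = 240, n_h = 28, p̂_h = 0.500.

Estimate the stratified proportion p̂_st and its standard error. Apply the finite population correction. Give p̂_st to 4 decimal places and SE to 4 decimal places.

N = 1080; stratum weights W_h = N_h/N.
p̂_st = Σ W_h p̂_h = (840·0.629 + 240·0.500)/1080 = 0.60033
V̂(p̂_st) = Σ W_h² (1 − n_h/N_h) p̂_h(1−p̂_h)/(n_h−1):
  stratum A: (840/1080)²·(1 − 97/840)·0.629·0.371/96 = 0.00130069
  stratum B: (240/1080)²·(1 − 28/240)·0.500·0.500/27 = 0.000403902
V̂(p̂_st) = 0.00170459; SE = √V̂ = 0.0412867

p̂_st ≈ 0.6003, SE ≈ 0.0413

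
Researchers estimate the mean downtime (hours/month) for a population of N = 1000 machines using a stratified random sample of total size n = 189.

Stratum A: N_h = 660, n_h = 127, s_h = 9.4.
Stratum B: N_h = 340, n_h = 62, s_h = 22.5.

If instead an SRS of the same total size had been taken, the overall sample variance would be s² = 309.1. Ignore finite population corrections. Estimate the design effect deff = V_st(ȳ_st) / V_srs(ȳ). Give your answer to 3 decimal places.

deff ≈ 0.762

V̂(ȳ_st) = Σ W_h² s_h²/n_h, with W_h = N_h/N and N = 1000:
  stratum A: (660/1000)²·9.4²/127 = 0.303068
  stratum B: (340/1000)²·22.5²/62 = 0.943911
V_st = 1.24698
V_srs = s²/n = 309.1/189 = 1.63545
deff = V_st / V_srs = 1.24698/1.63545 = 0.7625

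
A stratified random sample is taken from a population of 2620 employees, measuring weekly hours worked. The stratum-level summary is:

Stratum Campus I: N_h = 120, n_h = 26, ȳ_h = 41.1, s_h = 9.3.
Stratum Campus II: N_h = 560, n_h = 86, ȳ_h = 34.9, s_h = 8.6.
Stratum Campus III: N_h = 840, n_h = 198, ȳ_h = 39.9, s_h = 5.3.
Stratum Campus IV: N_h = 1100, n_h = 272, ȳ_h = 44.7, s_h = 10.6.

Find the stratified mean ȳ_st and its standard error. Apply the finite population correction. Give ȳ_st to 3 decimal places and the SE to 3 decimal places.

ȳ_st = Σ W_h ȳ_h = (120·41.1 + 560·34.9 + 840·39.9 + 1100·44.7)/2620 = 40.90153
V̂(ȳ_st) = Σ W_h² (1 − n_h/N_h) s_h²/n_h, with W_h = N_h/N and N = 2620:
  stratum Campus I: (120/2620)²·(1 − 26/120)·9.3²/26 = 0.00546637
  stratum Campus II: (560/2620)²·(1 − 86/560)·8.6²/86 = 0.0332554
  stratum Campus III: (840/2620)²·(1 − 198/840)·5.3²/198 = 0.0111455
  stratum Campus IV: (1100/2620)²·(1 − 272/1100)·10.6²/272 = 0.0548104
V̂(ȳ_st) = 0.104678
SE(ȳ_st) = √0.104678 = 0.323539

ȳ_st ≈ 40.902, SE ≈ 0.324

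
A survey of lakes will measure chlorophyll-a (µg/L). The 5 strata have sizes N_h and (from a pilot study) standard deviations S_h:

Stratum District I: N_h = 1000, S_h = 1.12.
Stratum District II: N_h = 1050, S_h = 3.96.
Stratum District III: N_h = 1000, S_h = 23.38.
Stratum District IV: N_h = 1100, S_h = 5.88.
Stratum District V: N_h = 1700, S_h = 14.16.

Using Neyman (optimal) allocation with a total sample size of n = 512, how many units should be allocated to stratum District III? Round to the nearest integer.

202

Neyman allocation: n_h = n · N_h S_h / Σ N_i S_i, with n = 512.
  stratum District I: N_h·S_h = 1000·1.12 = 1120.00
  stratum District II: N_h·S_h = 1050·3.96 = 4158.00
  stratum District III: N_h·S_h = 1000·23.38 = 23380.00
  stratum District IV: N_h·S_h = 1100·5.88 = 6468.00
  stratum District V: N_h·S_h = 1700·14.16 = 24072.00
Σ N_h S_h = 59198.00
n for stratum District III = 512·23380.00/59198.00 = 202.212 → 202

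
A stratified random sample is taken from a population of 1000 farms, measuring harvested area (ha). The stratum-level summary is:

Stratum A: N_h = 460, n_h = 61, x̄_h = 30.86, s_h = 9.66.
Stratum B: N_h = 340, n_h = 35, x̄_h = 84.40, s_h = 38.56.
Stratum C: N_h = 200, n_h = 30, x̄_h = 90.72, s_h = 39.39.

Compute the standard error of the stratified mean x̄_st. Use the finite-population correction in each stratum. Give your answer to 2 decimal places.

V̂(x̄_st) = Σ W_h² (1 − n_h/N_h) s_h²/n_h, with W_h = N_h/N and N = 1000:
  stratum A: (460/1000)²·(1 − 61/460)·9.66²/61 = 0.280773
  stratum B: (340/1000)²·(1 − 35/340)·38.56²/35 = 4.40539
  stratum C: (200/1000)²·(1 − 30/200)·39.39²/30 = 1.75845
V̂(x̄_st) = 6.44462
SE(x̄_st) = √6.44462 = 2.53862

SE(x̄_st) ≈ 2.54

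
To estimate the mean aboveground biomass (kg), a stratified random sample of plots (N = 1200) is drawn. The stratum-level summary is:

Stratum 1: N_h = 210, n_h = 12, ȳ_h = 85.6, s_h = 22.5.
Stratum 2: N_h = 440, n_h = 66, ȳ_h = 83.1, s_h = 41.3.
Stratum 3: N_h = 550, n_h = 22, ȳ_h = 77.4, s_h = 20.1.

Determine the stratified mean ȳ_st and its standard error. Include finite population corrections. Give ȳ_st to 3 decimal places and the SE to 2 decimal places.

ȳ_st ≈ 80.925, SE ≈ 2.81

ȳ_st = Σ W_h ȳ_h = (210·85.6 + 440·83.1 + 550·77.4)/1200 = 80.92500
V̂(ȳ_st) = Σ W_h² (1 − n_h/N_h) s_h²/n_h, with W_h = N_h/N and N = 1200:
  stratum 1: (210/1200)²·(1 − 12/210)·22.5²/12 = 1.21816
  stratum 2: (440/1200)²·(1 − 66/440)·41.3²/66 = 2.95337
  stratum 3: (550/1200)²·(1 − 22/550)·20.1²/22 = 3.70342
V̂(ȳ_st) = 7.87496
SE(ȳ_st) = √7.87496 = 2.80624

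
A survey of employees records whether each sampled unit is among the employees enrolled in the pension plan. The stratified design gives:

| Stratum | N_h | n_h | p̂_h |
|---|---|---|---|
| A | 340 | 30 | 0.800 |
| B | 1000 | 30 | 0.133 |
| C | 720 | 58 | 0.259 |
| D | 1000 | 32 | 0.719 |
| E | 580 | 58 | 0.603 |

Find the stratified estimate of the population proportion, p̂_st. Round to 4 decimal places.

p̂_st ≈ 0.4561

N = 3640; stratum weights W_h = N_h/N.
p̂_st = Σ W_h p̂_h = (340·0.800 + 1000·0.133 + 720·0.259 + 1000·0.719 + 580·0.603)/3640 = 0.45610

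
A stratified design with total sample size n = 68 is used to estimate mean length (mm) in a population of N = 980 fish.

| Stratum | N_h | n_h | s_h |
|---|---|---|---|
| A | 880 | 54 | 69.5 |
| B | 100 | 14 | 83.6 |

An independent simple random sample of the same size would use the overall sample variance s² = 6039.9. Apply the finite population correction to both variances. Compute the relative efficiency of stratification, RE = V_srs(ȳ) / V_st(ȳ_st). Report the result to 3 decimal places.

RE ≈ 1.145

V̂(ȳ_st) = Σ W_h² (1 − n_h/N_h) s_h²/n_h, with W_h = N_h/N and N = 980:
  stratum A: (880/980)²·(1 − 54/880)·69.5²/54 = 67.6996
  stratum B: (100/980)²·(1 − 14/100)·83.6²/14 = 4.47024
V_st = 72.1699
V_srs = (1 − 68/980)·6039.9/68 = 82.6589
Relative efficiency = V_srs / V_st = 82.6589/72.1699 = 1.1453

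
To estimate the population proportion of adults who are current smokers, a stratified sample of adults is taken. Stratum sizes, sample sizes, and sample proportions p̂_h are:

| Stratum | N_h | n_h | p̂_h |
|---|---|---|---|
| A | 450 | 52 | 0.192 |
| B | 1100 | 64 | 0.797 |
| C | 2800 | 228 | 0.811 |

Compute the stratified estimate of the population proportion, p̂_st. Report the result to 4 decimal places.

p̂_st ≈ 0.7434

N = 4350; stratum weights W_h = N_h/N.
p̂_st = Σ W_h p̂_h = (450·0.192 + 1100·0.797 + 2800·0.811)/4350 = 0.74343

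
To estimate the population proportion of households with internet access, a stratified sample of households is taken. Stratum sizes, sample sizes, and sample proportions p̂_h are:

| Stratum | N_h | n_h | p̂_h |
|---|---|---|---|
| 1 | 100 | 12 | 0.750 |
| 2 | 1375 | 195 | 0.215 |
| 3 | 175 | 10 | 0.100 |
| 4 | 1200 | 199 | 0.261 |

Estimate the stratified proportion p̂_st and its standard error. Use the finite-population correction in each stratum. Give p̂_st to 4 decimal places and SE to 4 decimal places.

N = 2850; stratum weights W_h = N_h/N.
p̂_st = Σ W_h p̂_h = (100·0.750 + 1375·0.215 + 175·0.100 + 1200·0.261)/2850 = 0.24608
V̂(p̂_st) = Σ W_h² (1 − n_h/N_h) p̂_h(1−p̂_h)/(n_h−1):
  stratum 1: (100/2850)²·(1 − 12/100)·0.750·0.250/11 = 1.84672e-05
  stratum 2: (1375/2850)²·(1 − 195/1375)·0.215·0.785/194 = 0.000173781
  stratum 3: (175/2850)²·(1 − 10/175)·0.100·0.900/9 = 3.55494e-05
  stratum 4: (1200/2850)²·(1 − 199/1200)·0.261·0.739/198 = 0.000144061
V̂(p̂_st) = 0.000371858; SE = √V̂ = 0.0192836

p̂_st ≈ 0.2461, SE ≈ 0.0193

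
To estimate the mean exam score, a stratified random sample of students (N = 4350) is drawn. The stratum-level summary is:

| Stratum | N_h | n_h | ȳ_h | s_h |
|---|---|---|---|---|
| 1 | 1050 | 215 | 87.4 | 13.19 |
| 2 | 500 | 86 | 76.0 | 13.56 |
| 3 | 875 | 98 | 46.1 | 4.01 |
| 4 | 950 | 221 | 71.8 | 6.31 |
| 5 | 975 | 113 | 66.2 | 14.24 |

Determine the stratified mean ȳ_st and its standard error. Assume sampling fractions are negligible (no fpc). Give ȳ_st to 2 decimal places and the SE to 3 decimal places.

ȳ_st = Σ W_h ȳ_h = (1050·87.4 + 500·76.0 + 875·46.1 + 950·71.8 + 975·66.2)/4350 = 69.62356
V̂(ȳ_st) = Σ W_h² s_h²/n_h, with W_h = N_h/N and N = 4350:
  stratum 1: (1050/4350)²·13.19²/215 = 0.0471467
  stratum 2: (500/4350)²·13.56²/86 = 0.0282477
  stratum 3: (875/4350)²·4.01²/98 = 0.00663896
  stratum 4: (950/4350)²·6.31²/221 = 0.00859281
  stratum 5: (975/4350)²·14.24²/113 = 0.0901514
V̂(ȳ_st) = 0.180777
SE(ȳ_st) = √0.180777 = 0.425179

ȳ_st ≈ 69.62, SE ≈ 0.425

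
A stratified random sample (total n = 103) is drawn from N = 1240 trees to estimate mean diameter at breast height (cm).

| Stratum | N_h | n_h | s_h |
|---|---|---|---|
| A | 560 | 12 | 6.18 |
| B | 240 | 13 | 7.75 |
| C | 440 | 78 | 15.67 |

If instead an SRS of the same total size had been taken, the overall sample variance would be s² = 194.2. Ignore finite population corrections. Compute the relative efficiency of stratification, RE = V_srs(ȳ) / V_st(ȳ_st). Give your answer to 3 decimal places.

V̂(ȳ_st) = Σ W_h² s_h²/n_h, with W_h = N_h/N and N = 1240:
  stratum A: (560/1240)²·6.18²/12 = 0.649125
  stratum B: (240/1240)²·7.75²/13 = 0.173077
  stratum C: (440/1240)²·15.67²/78 = 0.396374
V_st = 1.21858
V_srs = s²/n = 194.2/103 = 1.88544
Relative efficiency = V_srs / V_st = 1.88544/1.21858 = 1.5472

RE ≈ 1.547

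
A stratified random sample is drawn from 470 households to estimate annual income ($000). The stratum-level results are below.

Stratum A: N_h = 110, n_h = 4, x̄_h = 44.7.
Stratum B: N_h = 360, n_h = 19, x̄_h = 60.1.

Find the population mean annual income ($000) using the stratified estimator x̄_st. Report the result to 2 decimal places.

x̄_st ≈ 56.50

N = Σ N_h = 470. Stratum weights W_h = N_h/N.
x̄_st = (110·44.7 + 360·60.1) / 470 = 56.4957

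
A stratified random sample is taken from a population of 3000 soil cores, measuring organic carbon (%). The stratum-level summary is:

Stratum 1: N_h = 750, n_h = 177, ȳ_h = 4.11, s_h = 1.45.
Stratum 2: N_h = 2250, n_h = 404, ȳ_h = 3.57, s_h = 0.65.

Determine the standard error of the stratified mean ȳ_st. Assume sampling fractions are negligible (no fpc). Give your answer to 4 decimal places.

V̂(ȳ_st) = Σ W_h² s_h²/n_h, with W_h = N_h/N and N = 3000:
  stratum 1: (750/3000)²·1.45²/177 = 0.000742408
  stratum 2: (2250/3000)²·0.65²/404 = 0.000588258
V̂(ȳ_st) = 0.00133067
SE(ȳ_st) = √0.00133067 = 0.0364783

SE(ȳ_st) ≈ 0.0365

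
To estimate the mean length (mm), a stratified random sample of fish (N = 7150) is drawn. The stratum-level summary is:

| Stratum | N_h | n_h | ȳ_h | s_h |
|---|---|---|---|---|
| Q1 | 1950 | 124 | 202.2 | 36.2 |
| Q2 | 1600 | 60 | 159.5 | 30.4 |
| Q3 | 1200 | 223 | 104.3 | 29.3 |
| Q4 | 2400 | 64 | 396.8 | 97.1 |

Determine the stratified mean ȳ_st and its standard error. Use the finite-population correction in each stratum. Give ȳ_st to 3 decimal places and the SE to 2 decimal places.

ȳ_st ≈ 241.534, SE ≈ 4.21

ȳ_st = Σ W_h ȳ_h = (1950·202.2 + 1600·159.5 + 1200·104.3 + 2400·396.8)/7150 = 241.53427
V̂(ȳ_st) = Σ W_h² (1 − n_h/N_h) s_h²/n_h, with W_h = N_h/N and N = 7150:
  stratum Q1: (1950/7150)²·(1 − 124/1950)·36.2²/124 = 0.736069
  stratum Q2: (1600/7150)²·(1 − 60/1600)·30.4²/60 = 0.742377
  stratum Q3: (1200/7150)²·(1 − 223/1200)·29.3²/223 = 0.0882865
  stratum Q4: (2400/7150)²·(1 − 64/2400)·97.1²/64 = 16.1559
V̂(ȳ_st) = 17.7226
SE(ȳ_st) = √17.7226 = 4.20982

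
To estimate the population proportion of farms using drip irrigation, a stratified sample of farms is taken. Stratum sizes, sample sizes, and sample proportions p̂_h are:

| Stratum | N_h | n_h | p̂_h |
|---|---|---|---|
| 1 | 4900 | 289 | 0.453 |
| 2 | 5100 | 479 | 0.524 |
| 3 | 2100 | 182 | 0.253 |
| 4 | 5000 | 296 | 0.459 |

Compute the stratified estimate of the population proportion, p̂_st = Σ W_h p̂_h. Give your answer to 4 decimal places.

p̂_st ≈ 0.4514

N = 17100; stratum weights W_h = N_h/N.
p̂_st = Σ W_h p̂_h = (4900·0.453 + 5100·0.524 + 2100·0.253 + 5000·0.459)/17100 = 0.45137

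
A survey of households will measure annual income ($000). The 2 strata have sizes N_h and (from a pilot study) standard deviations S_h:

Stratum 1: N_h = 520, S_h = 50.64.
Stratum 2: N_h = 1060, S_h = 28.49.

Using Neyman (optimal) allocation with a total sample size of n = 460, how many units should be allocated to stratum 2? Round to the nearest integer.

246

Neyman allocation: n_h = n · N_h S_h / Σ N_i S_i, with n = 460.
  stratum 1: N_h·S_h = 520·50.64 = 26332.80
  stratum 2: N_h·S_h = 1060·28.49 = 30199.40
Σ N_h S_h = 56532.20
n for stratum 2 = 460·30199.40/56532.20 = 245.731 → 246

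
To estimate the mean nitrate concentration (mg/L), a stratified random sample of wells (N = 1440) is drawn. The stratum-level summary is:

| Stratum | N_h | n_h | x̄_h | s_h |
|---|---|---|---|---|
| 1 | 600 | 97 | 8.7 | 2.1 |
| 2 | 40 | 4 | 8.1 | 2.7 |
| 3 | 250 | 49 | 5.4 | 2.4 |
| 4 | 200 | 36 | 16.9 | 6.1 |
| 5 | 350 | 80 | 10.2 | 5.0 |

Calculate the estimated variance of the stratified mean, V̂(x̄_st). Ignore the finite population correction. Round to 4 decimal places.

V̂(x̄_st) ≈ 0.0512

V̂(x̄_st) = Σ W_h² s_h²/n_h, with W_h = N_h/N and N = 1440:
  stratum 1: (600/1440)²·2.1²/97 = 0.00789304
  stratum 2: (40/1440)²·2.7²/4 = 0.00140625
  stratum 3: (250/1440)²·2.4²/49 = 0.00354308
  stratum 4: (200/1440)²·6.1²/36 = 0.0199385
  stratum 5: (350/1440)²·5.0²/80 = 0.0184613
V̂(x̄_st) = 0.0512421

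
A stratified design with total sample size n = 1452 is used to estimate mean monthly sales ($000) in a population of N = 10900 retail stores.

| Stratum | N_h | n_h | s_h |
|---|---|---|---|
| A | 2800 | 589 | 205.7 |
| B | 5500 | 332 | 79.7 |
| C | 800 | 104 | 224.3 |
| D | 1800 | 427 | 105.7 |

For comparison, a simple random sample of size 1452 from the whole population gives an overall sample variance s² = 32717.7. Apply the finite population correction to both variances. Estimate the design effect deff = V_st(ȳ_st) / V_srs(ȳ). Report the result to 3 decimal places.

deff ≈ 0.570

V̂(ȳ_st) = Σ W_h² (1 − n_h/N_h) s_h²/n_h, with W_h = N_h/N and N = 10900:
  stratum A: (2800/10900)²·(1 − 589/2800)·205.7²/589 = 3.74323
  stratum B: (5500/10900)²·(1 − 332/5500)·79.7²/332 = 4.57731
  stratum C: (800/10900)²·(1 − 104/800)·224.3²/104 = 2.2671
  stratum D: (1800/10900)²·(1 − 427/1800)·105.7²/427 = 0.544267
V_st = 11.1319
V_srs = (1 − 1452/10900)·32717.7/1452 = 19.5312
deff = V_st / V_srs = 11.1319/19.5312 = 0.5700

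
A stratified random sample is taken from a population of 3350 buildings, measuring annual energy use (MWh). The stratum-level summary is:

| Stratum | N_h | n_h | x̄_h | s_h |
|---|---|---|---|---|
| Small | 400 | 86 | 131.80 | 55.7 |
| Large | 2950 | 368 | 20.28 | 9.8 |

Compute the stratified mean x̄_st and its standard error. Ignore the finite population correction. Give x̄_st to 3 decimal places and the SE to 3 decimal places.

x̄_st ≈ 33.596, SE ≈ 0.847

x̄_st = Σ W_h x̄_h = (400·131.80 + 2950·20.28)/3350 = 33.59582
V̂(x̄_st) = Σ W_h² s_h²/n_h, with W_h = N_h/N and N = 3350:
  stratum Small: (400/3350)²·55.7²/86 = 0.514331
  stratum Large: (2950/3350)²·9.8²/368 = 0.202376
V̂(x̄_st) = 0.716706
SE(x̄_st) = √0.716706 = 0.846585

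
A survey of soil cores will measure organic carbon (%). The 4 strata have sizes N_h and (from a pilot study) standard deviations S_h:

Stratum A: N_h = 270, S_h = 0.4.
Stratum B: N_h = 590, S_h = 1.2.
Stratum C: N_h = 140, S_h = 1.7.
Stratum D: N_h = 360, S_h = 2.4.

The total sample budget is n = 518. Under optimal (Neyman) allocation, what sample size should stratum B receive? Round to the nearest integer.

Neyman allocation: n_h = n · N_h S_h / Σ N_i S_i, with n = 518.
  stratum A: N_h·S_h = 270·0.4 = 108.00
  stratum B: N_h·S_h = 590·1.2 = 708.00
  stratum C: N_h·S_h = 140·1.7 = 238.00
  stratum D: N_h·S_h = 360·2.4 = 864.00
Σ N_h S_h = 1918.00
n for stratum B = 518·708.00/1918.00 = 191.212 → 191

191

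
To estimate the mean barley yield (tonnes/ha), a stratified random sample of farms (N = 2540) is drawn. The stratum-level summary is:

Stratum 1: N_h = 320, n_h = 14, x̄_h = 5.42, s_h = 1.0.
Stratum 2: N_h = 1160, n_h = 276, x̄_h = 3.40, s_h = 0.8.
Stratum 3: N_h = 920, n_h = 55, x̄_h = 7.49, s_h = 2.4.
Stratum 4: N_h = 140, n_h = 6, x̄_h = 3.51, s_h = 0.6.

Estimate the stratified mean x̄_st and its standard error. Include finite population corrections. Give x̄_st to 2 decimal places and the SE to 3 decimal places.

x̄_st = Σ W_h x̄_h = (320·5.42 + 1160·3.40 + 920·7.49 + 140·3.51)/2540 = 5.14197
V̂(x̄_st) = Σ W_h² (1 − n_h/N_h) s_h²/n_h, with W_h = N_h/N and N = 2540:
  stratum 1: (320/2540)²·(1 − 14/320)·1.0²/14 = 0.00108412
  stratum 2: (1160/2540)²·(1 − 276/1160)·0.8²/276 = 0.000368565
  stratum 3: (920/2540)²·(1 − 55/920)·2.4²/55 = 0.012918
  stratum 4: (140/2540)²·(1 − 6/140)·0.6²/6 = 0.000174468
V̂(x̄_st) = 0.0145452
SE(x̄_st) = √0.0145452 = 0.120603

x̄_st ≈ 5.14, SE ≈ 0.121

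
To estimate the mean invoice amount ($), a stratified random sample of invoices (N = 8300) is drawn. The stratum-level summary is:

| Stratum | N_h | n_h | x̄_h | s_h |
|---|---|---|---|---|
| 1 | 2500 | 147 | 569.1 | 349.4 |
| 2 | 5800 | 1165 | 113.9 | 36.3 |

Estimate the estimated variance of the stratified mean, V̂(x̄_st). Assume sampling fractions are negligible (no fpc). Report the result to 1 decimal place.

V̂(x̄_st) = Σ W_h² s_h²/n_h, with W_h = N_h/N and N = 8300:
  stratum 1: (2500/8300)²·349.4²/147 = 75.3446
  stratum 2: (5800/8300)²·36.3²/1165 = 0.552315
V̂(x̄_st) = 75.8969

V̂(x̄_st) ≈ 75.9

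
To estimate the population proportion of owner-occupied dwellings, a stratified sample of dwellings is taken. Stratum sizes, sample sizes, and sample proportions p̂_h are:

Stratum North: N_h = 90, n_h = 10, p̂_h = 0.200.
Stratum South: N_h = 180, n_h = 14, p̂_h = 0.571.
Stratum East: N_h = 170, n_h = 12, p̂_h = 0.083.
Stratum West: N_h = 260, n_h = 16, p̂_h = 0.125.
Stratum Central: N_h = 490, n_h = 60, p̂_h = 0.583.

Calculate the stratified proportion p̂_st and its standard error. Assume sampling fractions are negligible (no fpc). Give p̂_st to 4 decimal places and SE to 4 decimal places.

N = 1190; stratum weights W_h = N_h/N.
p̂_st = Σ W_h p̂_h = (90·0.200 + 180·0.571 + 170·0.083 + 260·0.125 + 490·0.583)/1190 = 0.38072
V̂(p̂_st) = Σ W_h² p̂_h(1−p̂_h)/(n_h−1):
  stratum North: (90/1190)²·0.200·0.800/9 = 0.000101688
  stratum South: (180/1190)²·0.571·0.429/13 = 0.000431123
  stratum East: (170/1190)²·0.083·0.917/11 = 0.000141208
  stratum West: (260/1190)²·0.125·0.875/15 = 0.00034808
  stratum Central: (490/1190)²·0.583·0.417/59 = 0.000698636
V̂(p̂_st) = 0.00172073; SE = √V̂ = 0.0414817

p̂_st ≈ 0.3807, SE ≈ 0.0415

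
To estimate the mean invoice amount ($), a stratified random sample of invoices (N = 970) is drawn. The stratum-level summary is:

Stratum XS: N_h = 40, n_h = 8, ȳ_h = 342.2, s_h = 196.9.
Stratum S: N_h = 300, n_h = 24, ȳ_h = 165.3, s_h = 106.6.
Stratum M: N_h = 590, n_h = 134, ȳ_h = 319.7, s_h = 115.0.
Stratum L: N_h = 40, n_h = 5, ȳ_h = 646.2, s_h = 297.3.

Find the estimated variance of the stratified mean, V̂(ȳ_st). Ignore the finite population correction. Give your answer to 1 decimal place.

V̂(ȳ_st) ≈ 120.1

V̂(ȳ_st) = Σ W_h² s_h²/n_h, with W_h = N_h/N and N = 970:
  stratum XS: (40/970)²·196.9²/8 = 8.24096
  stratum S: (300/970)²·106.6²/24 = 45.29
  stratum M: (590/970)²·115.0²/134 = 36.5133
  stratum L: (40/970)²·297.3²/5 = 30.0605
V̂(ȳ_st) = 120.105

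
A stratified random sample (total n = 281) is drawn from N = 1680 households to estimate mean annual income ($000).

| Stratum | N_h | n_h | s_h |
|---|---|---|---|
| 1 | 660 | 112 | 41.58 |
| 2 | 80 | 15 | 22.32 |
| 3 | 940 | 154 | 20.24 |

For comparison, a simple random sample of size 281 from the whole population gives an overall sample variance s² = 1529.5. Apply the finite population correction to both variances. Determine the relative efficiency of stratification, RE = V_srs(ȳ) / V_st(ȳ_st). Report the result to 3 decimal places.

RE ≈ 1.657

V̂(ȳ_st) = Σ W_h² (1 − n_h/N_h) s_h²/n_h, with W_h = N_h/N and N = 1680:
  stratum 1: (660/1680)²·(1 − 112/660)·41.58²/112 = 1.97814
  stratum 2: (80/1680)²·(1 − 15/80)·22.32²/15 = 0.0611902
  stratum 3: (940/1680)²·(1 − 154/940)·20.24²/154 = 0.696357
V_st = 2.73569
V_srs = (1 − 281/1680)·1529.5/281 = 4.53264
Relative efficiency = V_srs / V_st = 4.53264/2.73569 = 1.6569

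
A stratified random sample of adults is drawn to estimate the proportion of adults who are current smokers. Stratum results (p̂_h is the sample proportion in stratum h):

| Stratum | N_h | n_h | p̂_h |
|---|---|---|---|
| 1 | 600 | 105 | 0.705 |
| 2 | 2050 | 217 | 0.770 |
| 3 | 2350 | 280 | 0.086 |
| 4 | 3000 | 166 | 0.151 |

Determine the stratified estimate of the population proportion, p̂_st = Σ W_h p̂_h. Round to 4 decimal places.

p̂_st ≈ 0.3321

N = 8000; stratum weights W_h = N_h/N.
p̂_st = Σ W_h p̂_h = (600·0.705 + 2050·0.770 + 2350·0.086 + 3000·0.151)/8000 = 0.33208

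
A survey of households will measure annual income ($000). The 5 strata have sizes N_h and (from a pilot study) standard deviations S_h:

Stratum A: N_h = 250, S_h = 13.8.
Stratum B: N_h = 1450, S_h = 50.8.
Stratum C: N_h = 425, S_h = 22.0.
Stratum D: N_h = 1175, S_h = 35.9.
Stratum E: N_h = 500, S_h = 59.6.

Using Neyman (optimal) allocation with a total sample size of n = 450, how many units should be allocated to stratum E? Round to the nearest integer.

Neyman allocation: n_h = n · N_h S_h / Σ N_i S_i, with n = 450.
  stratum A: N_h·S_h = 250·13.8 = 3450.00
  stratum B: N_h·S_h = 1450·50.8 = 73660.00
  stratum C: N_h·S_h = 425·22.0 = 9350.00
  stratum D: N_h·S_h = 1175·35.9 = 42182.50
  stratum E: N_h·S_h = 500·59.6 = 29800.00
Σ N_h S_h = 158442.50
n for stratum E = 450·29800.00/158442.50 = 84.636 → 85

85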